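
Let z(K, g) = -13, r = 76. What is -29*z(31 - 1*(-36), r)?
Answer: 377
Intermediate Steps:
-29*z(31 - 1*(-36), r) = -29*(-13) = 377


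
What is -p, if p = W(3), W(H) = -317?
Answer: 317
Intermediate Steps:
p = -317
-p = -1*(-317) = 317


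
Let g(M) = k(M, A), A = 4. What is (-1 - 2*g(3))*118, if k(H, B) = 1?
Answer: -354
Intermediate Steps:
g(M) = 1
(-1 - 2*g(3))*118 = (-1 - 2*1)*118 = (-1 - 2)*118 = -3*118 = -354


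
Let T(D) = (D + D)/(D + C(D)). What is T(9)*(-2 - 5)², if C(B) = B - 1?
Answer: 882/17 ≈ 51.882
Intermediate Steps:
C(B) = -1 + B
T(D) = 2*D/(-1 + 2*D) (T(D) = (D + D)/(D + (-1 + D)) = (2*D)/(-1 + 2*D) = 2*D/(-1 + 2*D))
T(9)*(-2 - 5)² = (2*9/(-1 + 2*9))*(-2 - 5)² = (2*9/(-1 + 18))*(-7)² = (2*9/17)*49 = (2*9*(1/17))*49 = (18/17)*49 = 882/17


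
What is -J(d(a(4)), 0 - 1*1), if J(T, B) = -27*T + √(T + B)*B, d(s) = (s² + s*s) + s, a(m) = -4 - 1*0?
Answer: 756 + 3*√3 ≈ 761.20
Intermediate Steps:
a(m) = -4 (a(m) = -4 + 0 = -4)
d(s) = s + 2*s² (d(s) = (s² + s²) + s = 2*s² + s = s + 2*s²)
J(T, B) = -27*T + B*√(B + T) (J(T, B) = -27*T + √(B + T)*B = -27*T + B*√(B + T))
-J(d(a(4)), 0 - 1*1) = -(-(-108)*(1 + 2*(-4)) + (0 - 1*1)*√((0 - 1*1) - 4*(1 + 2*(-4)))) = -(-(-108)*(1 - 8) + (0 - 1)*√((0 - 1) - 4*(1 - 8))) = -(-(-108)*(-7) - √(-1 - 4*(-7))) = -(-27*28 - √(-1 + 28)) = -(-756 - √27) = -(-756 - 3*√3) = 756 + 3*√3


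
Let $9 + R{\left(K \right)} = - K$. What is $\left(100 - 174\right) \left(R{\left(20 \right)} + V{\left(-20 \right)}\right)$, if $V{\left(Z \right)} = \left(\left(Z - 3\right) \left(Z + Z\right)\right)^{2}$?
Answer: $-62631454$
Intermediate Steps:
$V{\left(Z \right)} = 4 Z^{2} \left(-3 + Z\right)^{2}$ ($V{\left(Z \right)} = \left(\left(-3 + Z\right) 2 Z\right)^{2} = \left(2 Z \left(-3 + Z\right)\right)^{2} = 4 Z^{2} \left(-3 + Z\right)^{2}$)
$R{\left(K \right)} = -9 - K$
$\left(100 - 174\right) \left(R{\left(20 \right)} + V{\left(-20 \right)}\right) = \left(100 - 174\right) \left(\left(-9 - 20\right) + 4 \left(-20\right)^{2} \left(-3 - 20\right)^{2}\right) = - 74 \left(\left(-9 - 20\right) + 4 \cdot 400 \left(-23\right)^{2}\right) = - 74 \left(-29 + 4 \cdot 400 \cdot 529\right) = - 74 \left(-29 + 846400\right) = \left(-74\right) 846371 = -62631454$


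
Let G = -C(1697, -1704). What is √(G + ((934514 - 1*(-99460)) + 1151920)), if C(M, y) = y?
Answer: √2187598 ≈ 1479.1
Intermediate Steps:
G = 1704 (G = -1*(-1704) = 1704)
√(G + ((934514 - 1*(-99460)) + 1151920)) = √(1704 + ((934514 - 1*(-99460)) + 1151920)) = √(1704 + ((934514 + 99460) + 1151920)) = √(1704 + (1033974 + 1151920)) = √(1704 + 2185894) = √2187598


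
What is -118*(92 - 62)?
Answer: -3540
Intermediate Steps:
-118*(92 - 62) = -118*30 = -3540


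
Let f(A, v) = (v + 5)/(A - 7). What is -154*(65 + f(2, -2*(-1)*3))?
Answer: -48356/5 ≈ -9671.2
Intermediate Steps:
f(A, v) = (5 + v)/(-7 + A)
-154*(65 + f(2, -2*(-1)*3)) = -154*(65 + (5 - 2*(-1)*3)/(-7 + 2)) = -154*(65 + (5 + 2*3)/(-5)) = -154*(65 - (5 + 6)/5) = -154*(65 - 1/5*11) = -154*(65 - 11/5) = -154*314/5 = -48356/5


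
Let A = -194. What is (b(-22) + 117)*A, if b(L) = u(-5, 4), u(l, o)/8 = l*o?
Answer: 8342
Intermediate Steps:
u(l, o) = 8*l*o (u(l, o) = 8*(l*o) = 8*l*o)
b(L) = -160 (b(L) = 8*(-5)*4 = -160)
(b(-22) + 117)*A = (-160 + 117)*(-194) = -43*(-194) = 8342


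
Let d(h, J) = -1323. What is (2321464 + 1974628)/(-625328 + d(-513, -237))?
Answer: -4296092/626651 ≈ -6.8556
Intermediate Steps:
(2321464 + 1974628)/(-625328 + d(-513, -237)) = (2321464 + 1974628)/(-625328 - 1323) = 4296092/(-626651) = 4296092*(-1/626651) = -4296092/626651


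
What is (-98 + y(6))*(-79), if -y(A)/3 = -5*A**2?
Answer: -34918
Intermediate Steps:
y(A) = 15*A**2 (y(A) = -(-15)*A**2 = 15*A**2)
(-98 + y(6))*(-79) = (-98 + 15*6**2)*(-79) = (-98 + 15*36)*(-79) = (-98 + 540)*(-79) = 442*(-79) = -34918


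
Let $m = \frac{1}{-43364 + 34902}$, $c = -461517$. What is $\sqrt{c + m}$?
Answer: $\frac{i \sqrt{33047129707010}}{8462} \approx 679.35 i$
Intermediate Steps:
$m = - \frac{1}{8462}$ ($m = \frac{1}{-8462} = - \frac{1}{8462} \approx -0.00011818$)
$\sqrt{c + m} = \sqrt{-461517 - \frac{1}{8462}} = \sqrt{- \frac{3905356855}{8462}} = \frac{i \sqrt{33047129707010}}{8462}$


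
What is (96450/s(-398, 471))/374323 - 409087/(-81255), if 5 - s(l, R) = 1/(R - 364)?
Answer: 13768390537364/2706989767485 ≈ 5.0862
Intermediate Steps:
s(l, R) = 5 - 1/(-364 + R) (s(l, R) = 5 - 1/(R - 364) = 5 - 1/(-364 + R))
(96450/s(-398, 471))/374323 - 409087/(-81255) = (96450/(((-1821 + 5*471)/(-364 + 471))))/374323 - 409087/(-81255) = (96450/(((-1821 + 2355)/107)))*(1/374323) - 409087*(-1/81255) = (96450/(((1/107)*534)))*(1/374323) + 409087/81255 = (96450/(534/107))*(1/374323) + 409087/81255 = (96450*(107/534))*(1/374323) + 409087/81255 = (1720025/89)*(1/374323) + 409087/81255 = 1720025/33314747 + 409087/81255 = 13768390537364/2706989767485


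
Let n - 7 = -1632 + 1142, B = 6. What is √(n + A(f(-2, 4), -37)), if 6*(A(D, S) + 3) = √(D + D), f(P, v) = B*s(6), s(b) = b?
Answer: √(-486 + √2) ≈ 22.013*I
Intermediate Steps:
n = -483 (n = 7 + (-1632 + 1142) = 7 - 490 = -483)
f(P, v) = 36 (f(P, v) = 6*6 = 36)
A(D, S) = -3 + √2*√D/6 (A(D, S) = -3 + √(D + D)/6 = -3 + √(2*D)/6 = -3 + (√2*√D)/6 = -3 + √2*√D/6)
√(n + A(f(-2, 4), -37)) = √(-483 + (-3 + √2*√36/6)) = √(-483 + (-3 + (⅙)*√2*6)) = √(-483 + (-3 + √2)) = √(-486 + √2)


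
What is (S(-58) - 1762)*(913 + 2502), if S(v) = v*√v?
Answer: -6017230 - 198070*I*√58 ≈ -6.0172e+6 - 1.5085e+6*I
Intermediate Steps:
S(v) = v^(3/2)
(S(-58) - 1762)*(913 + 2502) = ((-58)^(3/2) - 1762)*(913 + 2502) = (-58*I*√58 - 1762)*3415 = (-1762 - 58*I*√58)*3415 = -6017230 - 198070*I*√58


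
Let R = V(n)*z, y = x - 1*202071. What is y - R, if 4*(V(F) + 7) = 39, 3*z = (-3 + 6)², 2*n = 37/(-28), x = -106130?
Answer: -1232837/4 ≈ -3.0821e+5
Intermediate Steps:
n = -37/56 (n = (37/(-28))/2 = (37*(-1/28))/2 = (½)*(-37/28) = -37/56 ≈ -0.66071)
z = 3 (z = (-3 + 6)²/3 = (⅓)*3² = (⅓)*9 = 3)
y = -308201 (y = -106130 - 1*202071 = -106130 - 202071 = -308201)
V(F) = 11/4 (V(F) = -7 + (¼)*39 = -7 + 39/4 = 11/4)
R = 33/4 (R = (11/4)*3 = 33/4 ≈ 8.2500)
y - R = -308201 - 1*33/4 = -308201 - 33/4 = -1232837/4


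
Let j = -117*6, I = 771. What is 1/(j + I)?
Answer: 1/69 ≈ 0.014493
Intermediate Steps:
j = -702
1/(j + I) = 1/(-702 + 771) = 1/69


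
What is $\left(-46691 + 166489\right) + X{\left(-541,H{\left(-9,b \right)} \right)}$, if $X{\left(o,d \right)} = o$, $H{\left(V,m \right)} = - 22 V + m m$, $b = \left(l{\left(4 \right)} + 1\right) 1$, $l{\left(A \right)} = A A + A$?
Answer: $119257$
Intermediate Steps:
$l{\left(A \right)} = A + A^{2}$ ($l{\left(A \right)} = A^{2} + A = A + A^{2}$)
$b = 21$ ($b = \left(4 \left(1 + 4\right) + 1\right) 1 = \left(4 \cdot 5 + 1\right) 1 = \left(20 + 1\right) 1 = 21 \cdot 1 = 21$)
$H{\left(V,m \right)} = m^{2} - 22 V$ ($H{\left(V,m \right)} = - 22 V + m^{2} = m^{2} - 22 V$)
$\left(-46691 + 166489\right) + X{\left(-541,H{\left(-9,b \right)} \right)} = \left(-46691 + 166489\right) - 541 = 119798 - 541 = 119257$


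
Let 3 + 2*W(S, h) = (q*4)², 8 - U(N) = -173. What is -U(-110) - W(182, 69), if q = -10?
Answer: -1959/2 ≈ -979.50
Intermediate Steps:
U(N) = 181 (U(N) = 8 - 1*(-173) = 8 + 173 = 181)
W(S, h) = 1597/2 (W(S, h) = -3/2 + (-10*4)²/2 = -3/2 + (½)*(-40)² = -3/2 + (½)*1600 = -3/2 + 800 = 1597/2)
-U(-110) - W(182, 69) = -1*181 - 1*1597/2 = -181 - 1597/2 = -1959/2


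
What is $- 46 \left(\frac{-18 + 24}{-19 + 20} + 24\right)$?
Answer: $-1380$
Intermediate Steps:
$- 46 \left(\frac{-18 + 24}{-19 + 20} + 24\right) = - 46 \left(\frac{6}{1} + 24\right) = - 46 \left(6 \cdot 1 + 24\right) = - 46 \left(6 + 24\right) = \left(-46\right) 30 = -1380$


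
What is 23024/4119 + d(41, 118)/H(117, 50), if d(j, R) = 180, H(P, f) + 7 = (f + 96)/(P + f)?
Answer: -33421196/1404579 ≈ -23.794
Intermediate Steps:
H(P, f) = -7 + (96 + f)/(P + f) (H(P, f) = -7 + (f + 96)/(P + f) = -7 + (96 + f)/(P + f))
23024/4119 + d(41, 118)/H(117, 50) = 23024/4119 + 180/(((96 - 7*117 - 6*50)/(117 + 50))) = 23024*(1/4119) + 180/(((96 - 819 - 300)/167)) = 23024/4119 + 180/(((1/167)*(-1023))) = 23024/4119 + 180/(-1023/167) = 23024/4119 + 180*(-167/1023) = 23024/4119 - 10020/341 = -33421196/1404579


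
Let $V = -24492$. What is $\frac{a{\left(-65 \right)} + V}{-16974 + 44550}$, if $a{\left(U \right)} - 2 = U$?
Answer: $- \frac{8185}{9192} \approx -0.89045$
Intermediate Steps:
$a{\left(U \right)} = 2 + U$
$\frac{a{\left(-65 \right)} + V}{-16974 + 44550} = \frac{\left(2 - 65\right) - 24492}{-16974 + 44550} = \frac{-63 - 24492}{27576} = \left(-24555\right) \frac{1}{27576} = - \frac{8185}{9192}$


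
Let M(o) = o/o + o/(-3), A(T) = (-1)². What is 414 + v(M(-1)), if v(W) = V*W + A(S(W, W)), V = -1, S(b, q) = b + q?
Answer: 1241/3 ≈ 413.67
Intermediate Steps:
A(T) = 1
M(o) = 1 - o/3 (M(o) = 1 + o*(-⅓) = 1 - o/3)
v(W) = 1 - W (v(W) = -W + 1 = 1 - W)
414 + v(M(-1)) = 414 + (1 - (1 - ⅓*(-1))) = 414 + (1 - (1 + ⅓)) = 414 + (1 - 1*4/3) = 414 + (1 - 4/3) = 414 - ⅓ = 1241/3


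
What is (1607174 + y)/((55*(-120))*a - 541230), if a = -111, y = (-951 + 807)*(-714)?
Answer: 170999/19137 ≈ 8.9355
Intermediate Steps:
y = 102816 (y = -144*(-714) = 102816)
(1607174 + y)/((55*(-120))*a - 541230) = (1607174 + 102816)/((55*(-120))*(-111) - 541230) = 1709990/(-6600*(-111) - 541230) = 1709990/(732600 - 541230) = 1709990/191370 = 1709990*(1/191370) = 170999/19137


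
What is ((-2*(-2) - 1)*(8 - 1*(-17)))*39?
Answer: 2925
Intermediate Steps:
((-2*(-2) - 1)*(8 - 1*(-17)))*39 = ((4 - 1)*(8 + 17))*39 = (3*25)*39 = 75*39 = 2925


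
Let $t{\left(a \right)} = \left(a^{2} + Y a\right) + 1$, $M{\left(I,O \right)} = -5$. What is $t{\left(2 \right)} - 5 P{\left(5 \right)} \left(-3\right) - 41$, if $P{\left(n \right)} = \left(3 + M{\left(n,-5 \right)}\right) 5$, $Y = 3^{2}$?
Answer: $-3491$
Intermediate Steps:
$Y = 9$
$P{\left(n \right)} = -10$ ($P{\left(n \right)} = \left(3 - 5\right) 5 = \left(-2\right) 5 = -10$)
$t{\left(a \right)} = 1 + a^{2} + 9 a$ ($t{\left(a \right)} = \left(a^{2} + 9 a\right) + 1 = 1 + a^{2} + 9 a$)
$t{\left(2 \right)} - 5 P{\left(5 \right)} \left(-3\right) - 41 = \left(1 + 2^{2} + 9 \cdot 2\right) \left(-5\right) \left(-10\right) \left(-3\right) - 41 = \left(1 + 4 + 18\right) 50 \left(-3\right) - 41 = 23 \left(-150\right) - 41 = -3450 - 41 = -3491$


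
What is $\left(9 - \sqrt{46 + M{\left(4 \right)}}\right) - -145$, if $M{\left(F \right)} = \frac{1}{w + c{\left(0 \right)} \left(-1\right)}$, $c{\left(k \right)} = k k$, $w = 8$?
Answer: $154 - \frac{3 \sqrt{82}}{4} \approx 147.21$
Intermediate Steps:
$c{\left(k \right)} = k^{2}$
$M{\left(F \right)} = \frac{1}{8}$ ($M{\left(F \right)} = \frac{1}{8 + 0^{2} \left(-1\right)} = \frac{1}{8 + 0 \left(-1\right)} = \frac{1}{8 + 0} = \frac{1}{8}$)
$\left(9 - \sqrt{46 + M{\left(4 \right)}}\right) - -145 = \left(9 - \sqrt{46 + \frac{1}{8}}\right) - -145 = \left(9 - \sqrt{\frac{369}{8}}\right) + 145 = \left(9 - \frac{3 \sqrt{82}}{4}\right) + 145 = 154 - \frac{3 \sqrt{82}}{4}$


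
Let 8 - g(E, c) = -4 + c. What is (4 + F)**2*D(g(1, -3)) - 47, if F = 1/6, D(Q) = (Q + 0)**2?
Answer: 15437/4 ≈ 3859.3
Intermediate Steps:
g(E, c) = 12 - c (g(E, c) = 8 - (-4 + c) = 8 + (4 - c) = 12 - c)
D(Q) = Q**2
F = 1/6 ≈ 0.16667
(4 + F)**2*D(g(1, -3)) - 47 = (4 + 1/6)**2*(12 - 1*(-3))**2 - 47 = (25/6)**2*(12 + 3)**2 - 47 = (625/36)*15**2 - 47 = (625/36)*225 - 47 = 15625/4 - 47 = 15437/4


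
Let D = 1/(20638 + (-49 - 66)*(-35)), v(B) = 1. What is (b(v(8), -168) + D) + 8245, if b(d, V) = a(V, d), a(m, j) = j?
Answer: 203371099/24663 ≈ 8246.0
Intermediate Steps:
D = 1/24663 (D = 1/(20638 - 115*(-35)) = 1/(20638 + 4025) = 1/24663 ≈ 4.0547e-5)
b(d, V) = d
(b(v(8), -168) + D) + 8245 = (1 + 1/24663) + 8245 = 24664/24663 + 8245 = 203371099/24663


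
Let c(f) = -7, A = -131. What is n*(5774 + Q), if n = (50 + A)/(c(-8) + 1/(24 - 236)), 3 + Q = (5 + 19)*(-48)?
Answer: 2937684/55 ≈ 53412.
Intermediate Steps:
Q = -1155 (Q = -3 + (5 + 19)*(-48) = -3 + 24*(-48) = -3 - 1152 = -1155)
n = 636/55 (n = (50 - 131)/(-7 + 1/(24 - 236)) = -81/(-7 + 1/(-212)) = -81/(-7 - 1/212) = -81/(-1485/212) = -81*(-212/1485) = 636/55 ≈ 11.564)
n*(5774 + Q) = 636*(5774 - 1155)/55 = (636/55)*4619 = 2937684/55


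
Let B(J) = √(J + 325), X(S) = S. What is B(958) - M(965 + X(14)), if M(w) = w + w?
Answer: -1958 + √1283 ≈ -1922.2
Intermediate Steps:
B(J) = √(325 + J)
M(w) = 2*w
B(958) - M(965 + X(14)) = √(325 + 958) - 2*(965 + 14) = √1283 - 2*979 = √1283 - 1*1958 = √1283 - 1958 = -1958 + √1283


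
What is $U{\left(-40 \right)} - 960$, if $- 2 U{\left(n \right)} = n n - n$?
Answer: $-1780$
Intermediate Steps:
$U{\left(n \right)} = \frac{n}{2} - \frac{n^{2}}{2}$ ($U{\left(n \right)} = - \frac{n n - n}{2} = - \frac{n^{2} - n}{2} = \frac{n}{2} - \frac{n^{2}}{2}$)
$U{\left(-40 \right)} - 960 = \frac{1}{2} \left(-40\right) \left(1 - -40\right) - 960 = \frac{1}{2} \left(-40\right) \left(1 + 40\right) - 960 = \frac{1}{2} \left(-40\right) 41 - 960 = -820 - 960 = -1780$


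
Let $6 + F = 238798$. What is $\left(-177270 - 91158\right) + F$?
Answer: $-29636$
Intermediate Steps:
$F = 238792$ ($F = -6 + 238798 = 238792$)
$\left(-177270 - 91158\right) + F = \left(-177270 - 91158\right) + 238792 = -268428 + 238792 = -29636$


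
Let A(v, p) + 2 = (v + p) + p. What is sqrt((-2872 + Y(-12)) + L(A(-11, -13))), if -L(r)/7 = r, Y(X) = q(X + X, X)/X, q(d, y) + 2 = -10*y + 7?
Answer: I*sqrt(93939)/6 ≈ 51.082*I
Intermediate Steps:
A(v, p) = -2 + v + 2*p (A(v, p) = -2 + ((v + p) + p) = -2 + ((p + v) + p) = -2 + (v + 2*p) = -2 + v + 2*p)
q(d, y) = 5 - 10*y (q(d, y) = -2 + (-10*y + 7) = -2 + (7 - 10*y) = 5 - 10*y)
Y(X) = (5 - 10*X)/X
L(r) = -7*r
sqrt((-2872 + Y(-12)) + L(A(-11, -13))) = sqrt((-2872 + (-10 + 5/(-12))) - 7*(-2 - 11 + 2*(-13))) = sqrt((-2872 + (-10 + 5*(-1/12))) - 7*(-2 - 11 - 26)) = sqrt((-2872 + (-10 - 5/12)) - 7*(-39)) = sqrt((-2872 - 125/12) + 273) = sqrt(-34589/12 + 273) = sqrt(-31313/12) = I*sqrt(93939)/6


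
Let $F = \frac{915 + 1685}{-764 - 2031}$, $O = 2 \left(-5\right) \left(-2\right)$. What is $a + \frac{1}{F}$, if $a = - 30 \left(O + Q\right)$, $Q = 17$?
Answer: $- \frac{44443}{40} \approx -1111.1$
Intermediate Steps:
$O = 20$ ($O = \left(-10\right) \left(-2\right) = 20$)
$F = - \frac{40}{43}$ ($F = \frac{2600}{-2795} = 2600 \left(- \frac{1}{2795}\right) = - \frac{40}{43} \approx -0.93023$)
$a = -1110$ ($a = - 30 \left(20 + 17\right) = \left(-30\right) 37 = -1110$)
$a + \frac{1}{F} = -1110 + \frac{1}{- \frac{40}{43}} = -1110 - \frac{43}{40} = - \frac{44443}{40}$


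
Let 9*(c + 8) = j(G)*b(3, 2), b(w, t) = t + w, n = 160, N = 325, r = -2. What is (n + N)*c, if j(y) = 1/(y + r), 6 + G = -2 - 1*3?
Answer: -456385/117 ≈ -3900.7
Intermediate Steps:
G = -11 (G = -6 + (-2 - 1*3) = -6 + (-2 - 3) = -6 - 5 = -11)
j(y) = 1/(-2 + y) (j(y) = 1/(y - 2) = 1/(-2 + y))
c = -941/117 (c = -8 + ((2 + 3)/(-2 - 11))/9 = -8 + (5/(-13))/9 = -8 + (-1/13*5)/9 = -8 + (⅑)*(-5/13) = -8 - 5/117 = -941/117 ≈ -8.0427)
(n + N)*c = (160 + 325)*(-941/117) = 485*(-941/117) = -456385/117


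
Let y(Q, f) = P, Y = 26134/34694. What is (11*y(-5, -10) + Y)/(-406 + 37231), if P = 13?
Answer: 2493688/638803275 ≈ 0.0039037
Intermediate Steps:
Y = 13067/17347 (Y = 26134*(1/34694) = 13067/17347 ≈ 0.75327)
y(Q, f) = 13
(11*y(-5, -10) + Y)/(-406 + 37231) = (11*13 + 13067/17347)/(-406 + 37231) = (143 + 13067/17347)/36825 = (2493688/17347)*(1/36825) = 2493688/638803275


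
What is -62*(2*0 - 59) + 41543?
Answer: 45201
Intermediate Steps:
-62*(2*0 - 59) + 41543 = -62*(0 - 59) + 41543 = -62*(-59) + 41543 = 3658 + 41543 = 45201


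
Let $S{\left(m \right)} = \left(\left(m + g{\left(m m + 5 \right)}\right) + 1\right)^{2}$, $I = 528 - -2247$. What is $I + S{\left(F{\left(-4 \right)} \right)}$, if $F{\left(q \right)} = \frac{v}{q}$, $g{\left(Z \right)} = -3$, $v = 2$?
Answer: $\frac{11125}{4} \approx 2781.3$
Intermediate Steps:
$I = 2775$ ($I = 528 + 2247 = 2775$)
$F{\left(q \right)} = \frac{2}{q}$
$S{\left(m \right)} = \left(-2 + m\right)^{2}$ ($S{\left(m \right)} = \left(\left(m - 3\right) + 1\right)^{2} = \left(\left(-3 + m\right) + 1\right)^{2} = \left(-2 + m\right)^{2}$)
$I + S{\left(F{\left(-4 \right)} \right)} = 2775 + \left(-2 + \frac{2}{-4}\right)^{2} = 2775 + \left(-2 + 2 \left(- \frac{1}{4}\right)\right)^{2} = 2775 + \left(-2 - \frac{1}{2}\right)^{2} = 2775 + \left(- \frac{5}{2}\right)^{2} = 2775 + \frac{25}{4} = \frac{11125}{4}$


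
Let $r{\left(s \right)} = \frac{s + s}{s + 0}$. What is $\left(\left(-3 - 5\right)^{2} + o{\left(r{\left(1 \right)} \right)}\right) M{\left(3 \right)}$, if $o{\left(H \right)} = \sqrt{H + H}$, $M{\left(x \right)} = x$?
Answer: $198$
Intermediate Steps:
$r{\left(s \right)} = 2$ ($r{\left(s \right)} = \frac{2 s}{s} = 2$)
$o{\left(H \right)} = \sqrt{2} \sqrt{H}$ ($o{\left(H \right)} = \sqrt{2 H} = \sqrt{2} \sqrt{H}$)
$\left(\left(-3 - 5\right)^{2} + o{\left(r{\left(1 \right)} \right)}\right) M{\left(3 \right)} = \left(\left(-3 - 5\right)^{2} + \sqrt{2} \sqrt{2}\right) 3 = \left(\left(-8\right)^{2} + 2\right) 3 = \left(64 + 2\right) 3 = 66 \cdot 3 = 198$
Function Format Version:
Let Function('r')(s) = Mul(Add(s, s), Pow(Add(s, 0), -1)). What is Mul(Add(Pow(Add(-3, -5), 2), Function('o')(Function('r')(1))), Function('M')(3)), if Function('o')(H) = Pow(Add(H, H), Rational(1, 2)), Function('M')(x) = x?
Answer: 198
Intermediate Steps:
Function('r')(s) = 2 (Function('r')(s) = Mul(Mul(2, s), Pow(s, -1)) = 2)
Function('o')(H) = Mul(Pow(2, Rational(1, 2)), Pow(H, Rational(1, 2))) (Function('o')(H) = Pow(Mul(2, H), Rational(1, 2)) = Mul(Pow(2, Rational(1, 2)), Pow(H, Rational(1, 2))))
Mul(Add(Pow(Add(-3, -5), 2), Function('o')(Function('r')(1))), Function('M')(3)) = Mul(Add(Pow(Add(-3, -5), 2), Mul(Pow(2, Rational(1, 2)), Pow(2, Rational(1, 2)))), 3) = Mul(Add(Pow(-8, 2), 2), 3) = Mul(Add(64, 2), 3) = Mul(66, 3) = 198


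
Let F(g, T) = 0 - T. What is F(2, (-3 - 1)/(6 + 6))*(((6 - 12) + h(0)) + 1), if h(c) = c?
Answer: -5/3 ≈ -1.6667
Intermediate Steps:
F(g, T) = -T
F(2, (-3 - 1)/(6 + 6))*(((6 - 12) + h(0)) + 1) = (-(-3 - 1)/(6 + 6))*(((6 - 12) + 0) + 1) = (-(-4)/12)*((-6 + 0) + 1) = (-(-4)/12)*(-6 + 1) = -1*(-⅓)*(-5) = (⅓)*(-5) = -5/3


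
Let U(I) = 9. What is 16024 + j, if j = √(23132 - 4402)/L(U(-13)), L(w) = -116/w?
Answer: 16024 - 9*√18730/116 ≈ 16013.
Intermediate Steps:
j = -9*√18730/116 (j = √(23132 - 4402)/((-116/9)) = √18730/((-116*⅑)) = √18730/(-116/9) = √18730*(-9/116) = -9*√18730/116 ≈ -10.618)
16024 + j = 16024 - 9*√18730/116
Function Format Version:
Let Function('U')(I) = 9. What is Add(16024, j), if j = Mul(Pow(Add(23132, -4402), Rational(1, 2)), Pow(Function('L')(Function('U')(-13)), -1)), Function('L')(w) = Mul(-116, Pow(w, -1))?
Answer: Add(16024, Mul(Rational(-9, 116), Pow(18730, Rational(1, 2)))) ≈ 16013.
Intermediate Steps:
j = Mul(Rational(-9, 116), Pow(18730, Rational(1, 2))) (j = Mul(Pow(Add(23132, -4402), Rational(1, 2)), Pow(Mul(-116, Pow(9, -1)), -1)) = Mul(Pow(18730, Rational(1, 2)), Pow(Mul(-116, Rational(1, 9)), -1)) = Mul(Pow(18730, Rational(1, 2)), Pow(Rational(-116, 9), -1)) = Mul(Pow(18730, Rational(1, 2)), Rational(-9, 116)) = Mul(Rational(-9, 116), Pow(18730, Rational(1, 2))) ≈ -10.618)
Add(16024, j) = Add(16024, Mul(Rational(-9, 116), Pow(18730, Rational(1, 2))))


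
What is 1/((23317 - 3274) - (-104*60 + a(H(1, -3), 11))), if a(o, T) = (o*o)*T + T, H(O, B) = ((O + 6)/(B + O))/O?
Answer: 4/104549 ≈ 3.8260e-5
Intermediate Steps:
H(O, B) = (6 + O)/(O*(B + O)) (H(O, B) = ((6 + O)/(B + O))/O = (6 + O)/(O*(B + O)))
a(o, T) = T + T*o² (a(o, T) = o²*T + T = T*o² + T = T + T*o²)
1/((23317 - 3274) - (-104*60 + a(H(1, -3), 11))) = 1/((23317 - 3274) - (-104*60 + 11*(1 + ((6 + 1)/(1*(-3 + 1)))²))) = 1/(20043 - (-6240 + 11*(1 + (1*7/(-2))²))) = 1/(20043 - (-6240 + 11*(1 + (1*(-½)*7)²))) = 1/(20043 - (-6240 + 11*(1 + (-7/2)²))) = 1/(20043 - (-6240 + 11*(1 + 49/4))) = 1/(20043 - (-6240 + 11*(53/4))) = 1/(20043 - (-6240 + 583/4)) = 1/(20043 - 1*(-24377/4)) = 1/(20043 + 24377/4) = 1/(104549/4) = 4/104549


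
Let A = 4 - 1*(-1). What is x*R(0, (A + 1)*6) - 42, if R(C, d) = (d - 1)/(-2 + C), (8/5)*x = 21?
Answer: -4347/16 ≈ -271.69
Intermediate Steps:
A = 5 (A = 4 + 1 = 5)
x = 105/8 (x = (5/8)*21 = 105/8 ≈ 13.125)
R(C, d) = (-1 + d)/(-2 + C)
x*R(0, (A + 1)*6) - 42 = 105*((-1 + (5 + 1)*6)/(-2 + 0))/8 - 42 = 105*((-1 + 6*6)/(-2))/8 - 42 = 105*(-(-1 + 36)/2)/8 - 42 = 105*(-½*35)/8 - 42 = (105/8)*(-35/2) - 42 = -3675/16 - 42 = -4347/16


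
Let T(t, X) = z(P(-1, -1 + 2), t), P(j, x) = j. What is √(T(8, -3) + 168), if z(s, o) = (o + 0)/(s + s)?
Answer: 2*√41 ≈ 12.806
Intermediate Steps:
z(s, o) = o/(2*s) (z(s, o) = o/((2*s)) = o*(1/(2*s)) = o/(2*s))
T(t, X) = -t/2 (T(t, X) = (½)*t/(-1) = (½)*t*(-1) = -t/2)
√(T(8, -3) + 168) = √(-½*8 + 168) = √(-4 + 168) = √164 = 2*√41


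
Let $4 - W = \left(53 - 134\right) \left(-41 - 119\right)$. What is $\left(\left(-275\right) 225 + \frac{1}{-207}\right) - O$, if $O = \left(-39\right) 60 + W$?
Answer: $- \frac{9641854}{207} \approx -46579.0$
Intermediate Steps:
$W = -12956$ ($W = 4 - \left(53 - 134\right) \left(-41 - 119\right) = 4 - \left(-81\right) \left(-160\right) = 4 - 12960 = -12956$)
$O = -15296$ ($O = \left(-39\right) 60 - 12956 = -2340 - 12956 = -15296$)
$\left(\left(-275\right) 225 + \frac{1}{-207}\right) - O = \left(\left(-275\right) 225 + \frac{1}{-207}\right) - -15296 = \left(-61875 - \frac{1}{207}\right) + 15296 = - \frac{12808126}{207} + 15296 = - \frac{9641854}{207}$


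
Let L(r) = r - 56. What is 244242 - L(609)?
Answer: 243689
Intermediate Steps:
L(r) = -56 + r
244242 - L(609) = 244242 - (-56 + 609) = 244242 - 1*553 = 244242 - 553 = 243689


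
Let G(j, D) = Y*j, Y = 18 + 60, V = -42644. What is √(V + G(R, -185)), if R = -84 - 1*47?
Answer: I*√52862 ≈ 229.92*I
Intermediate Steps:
R = -131 (R = -84 - 47 = -131)
Y = 78
G(j, D) = 78*j
√(V + G(R, -185)) = √(-42644 + 78*(-131)) = √(-42644 - 10218) = √(-52862) = I*√52862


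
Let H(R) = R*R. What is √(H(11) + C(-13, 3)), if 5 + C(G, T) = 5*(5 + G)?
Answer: 2*√19 ≈ 8.7178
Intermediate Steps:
C(G, T) = 20 + 5*G (C(G, T) = -5 + 5*(5 + G) = -5 + (25 + 5*G) = 20 + 5*G)
H(R) = R²
√(H(11) + C(-13, 3)) = √(11² + (20 + 5*(-13))) = √(121 + (20 - 65)) = √(121 - 45) = √76 = 2*√19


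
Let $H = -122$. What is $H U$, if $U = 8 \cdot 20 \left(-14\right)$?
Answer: $273280$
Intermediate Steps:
$U = -2240$ ($U = 160 \left(-14\right) = -2240$)
$H U = \left(-122\right) \left(-2240\right) = 273280$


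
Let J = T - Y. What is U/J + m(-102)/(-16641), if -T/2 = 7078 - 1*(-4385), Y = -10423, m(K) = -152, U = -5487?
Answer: 93209623/208062423 ≈ 0.44799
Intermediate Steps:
T = -22926 (T = -2*(7078 - 1*(-4385)) = -2*(7078 + 4385) = -2*11463 = -22926)
J = -12503 (J = -22926 - 1*(-10423) = -22926 + 10423 = -12503)
U/J + m(-102)/(-16641) = -5487/(-12503) - 152/(-16641) = -5487*(-1/12503) - 152*(-1/16641) = 5487/12503 + 152/16641 = 93209623/208062423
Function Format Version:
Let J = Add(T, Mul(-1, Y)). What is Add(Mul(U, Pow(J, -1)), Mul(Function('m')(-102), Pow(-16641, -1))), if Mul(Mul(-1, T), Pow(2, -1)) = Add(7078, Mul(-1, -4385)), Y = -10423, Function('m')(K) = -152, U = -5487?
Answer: Rational(93209623, 208062423) ≈ 0.44799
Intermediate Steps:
T = -22926 (T = Mul(-2, Add(7078, Mul(-1, -4385))) = Mul(-2, Add(7078, 4385)) = Mul(-2, 11463) = -22926)
J = -12503 (J = Add(-22926, Mul(-1, -10423)) = Add(-22926, 10423) = -12503)
Add(Mul(U, Pow(J, -1)), Mul(Function('m')(-102), Pow(-16641, -1))) = Add(Mul(-5487, Pow(-12503, -1)), Mul(-152, Pow(-16641, -1))) = Add(Mul(-5487, Rational(-1, 12503)), Mul(-152, Rational(-1, 16641))) = Add(Rational(5487, 12503), Rational(152, 16641)) = Rational(93209623, 208062423)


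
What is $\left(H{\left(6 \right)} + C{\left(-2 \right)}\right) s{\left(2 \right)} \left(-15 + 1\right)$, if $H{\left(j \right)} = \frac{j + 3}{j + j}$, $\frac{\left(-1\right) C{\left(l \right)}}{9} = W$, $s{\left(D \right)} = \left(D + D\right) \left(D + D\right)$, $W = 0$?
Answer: $-168$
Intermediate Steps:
$s{\left(D \right)} = 4 D^{2}$ ($s{\left(D \right)} = 2 D 2 D = 4 D^{2}$)
$C{\left(l \right)} = 0$ ($C{\left(l \right)} = \left(-9\right) 0 = 0$)
$H{\left(j \right)} = \frac{3 + j}{2 j}$
$\left(H{\left(6 \right)} + C{\left(-2 \right)}\right) s{\left(2 \right)} \left(-15 + 1\right) = \left(\frac{3 + 6}{2 \cdot 6} + 0\right) 4 \cdot 2^{2} \left(-15 + 1\right) = \left(\frac{1}{2} \cdot \frac{1}{6} \cdot 9 + 0\right) 4 \cdot 4 \left(-14\right) = \left(\frac{3}{4} + 0\right) 16 \left(-14\right) = \frac{3}{4} \cdot 16 \left(-14\right) = 12 \left(-14\right) = -168$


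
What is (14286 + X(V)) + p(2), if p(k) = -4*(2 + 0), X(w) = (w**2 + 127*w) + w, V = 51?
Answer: 23407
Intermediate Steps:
X(w) = w**2 + 128*w
p(k) = -8 (p(k) = -4*2 = -8)
(14286 + X(V)) + p(2) = (14286 + 51*(128 + 51)) - 8 = (14286 + 51*179) - 8 = (14286 + 9129) - 8 = 23415 - 8 = 23407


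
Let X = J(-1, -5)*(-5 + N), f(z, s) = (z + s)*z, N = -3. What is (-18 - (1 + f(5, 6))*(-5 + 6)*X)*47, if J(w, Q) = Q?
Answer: -106126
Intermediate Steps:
f(z, s) = z*(s + z) (f(z, s) = (s + z)*z = z*(s + z))
X = 40 (X = -5*(-5 - 3) = -5*(-8) = 40)
(-18 - (1 + f(5, 6))*(-5 + 6)*X)*47 = (-18 - (1 + 5*(6 + 5))*(-5 + 6)*40)*47 = (-18 - (1 + 5*11)*1*40)*47 = (-18 - (1 + 55)*1*40)*47 = (-18 - 56*1*40)*47 = (-18 - 56*40)*47 = (-18 - 1*2240)*47 = (-18 - 2240)*47 = -2258*47 = -106126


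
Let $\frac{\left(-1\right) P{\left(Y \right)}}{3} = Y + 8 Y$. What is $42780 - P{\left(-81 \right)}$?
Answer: $40593$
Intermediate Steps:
$P{\left(Y \right)} = - 27 Y$ ($P{\left(Y \right)} = - 3 \left(Y + 8 Y\right) = - 3 \cdot 9 Y = - 27 Y$)
$42780 - P{\left(-81 \right)} = 42780 - \left(-27\right) \left(-81\right) = 42780 - 2187 = 40593$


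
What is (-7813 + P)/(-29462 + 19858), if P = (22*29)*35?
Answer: -14517/9604 ≈ -1.5116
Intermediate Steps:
P = 22330 (P = 638*35 = 22330)
(-7813 + P)/(-29462 + 19858) = (-7813 + 22330)/(-29462 + 19858) = 14517/(-9604) = 14517*(-1/9604) = -14517/9604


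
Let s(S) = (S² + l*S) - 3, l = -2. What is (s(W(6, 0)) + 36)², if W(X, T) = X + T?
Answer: 3249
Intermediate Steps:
W(X, T) = T + X
s(S) = -3 + S² - 2*S (s(S) = (S² - 2*S) - 3 = -3 + S² - 2*S)
(s(W(6, 0)) + 36)² = ((-3 + (0 + 6)² - 2*(0 + 6)) + 36)² = ((-3 + 6² - 2*6) + 36)² = ((-3 + 36 - 12) + 36)² = (21 + 36)² = 57² = 3249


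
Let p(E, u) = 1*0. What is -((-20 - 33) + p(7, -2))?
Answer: 53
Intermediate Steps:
p(E, u) = 0
-((-20 - 33) + p(7, -2)) = -((-20 - 33) + 0) = -(-53 + 0) = -1*(-53) = 53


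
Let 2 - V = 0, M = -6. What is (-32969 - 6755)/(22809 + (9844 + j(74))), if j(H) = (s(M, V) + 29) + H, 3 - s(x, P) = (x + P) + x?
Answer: -39724/32769 ≈ -1.2122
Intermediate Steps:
V = 2 (V = 2 - 1*0 = 2 + 0 = 2)
s(x, P) = 3 - P - 2*x (s(x, P) = 3 - ((x + P) + x) = 3 - ((P + x) + x) = 3 - (P + 2*x) = 3 + (-P - 2*x) = 3 - P - 2*x)
j(H) = 42 + H (j(H) = ((3 - 1*2 - 2*(-6)) + 29) + H = ((3 - 2 + 12) + 29) + H = (13 + 29) + H = 42 + H)
(-32969 - 6755)/(22809 + (9844 + j(74))) = (-32969 - 6755)/(22809 + (9844 + (42 + 74))) = -39724/(22809 + (9844 + 116)) = -39724/(22809 + 9960) = -39724/32769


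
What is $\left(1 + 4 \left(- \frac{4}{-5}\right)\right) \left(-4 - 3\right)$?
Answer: $- \frac{147}{5} \approx -29.4$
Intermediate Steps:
$\left(1 + 4 \left(- \frac{4}{-5}\right)\right) \left(-4 - 3\right) = \left(1 + 4 \left(\left(-4\right) \left(- \frac{1}{5}\right)\right)\right) \left(-4 - 3\right) = \left(1 + 4 \cdot \frac{4}{5}\right) \left(-7\right) = \left(1 + \frac{16}{5}\right) \left(-7\right) = \frac{21}{5} \left(-7\right) = - \frac{147}{5}$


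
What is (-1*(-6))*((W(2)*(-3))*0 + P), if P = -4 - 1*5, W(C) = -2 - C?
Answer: -54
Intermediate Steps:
P = -9 (P = -4 - 5 = -9)
(-1*(-6))*((W(2)*(-3))*0 + P) = (-1*(-6))*(((-2 - 1*2)*(-3))*0 - 9) = 6*(((-2 - 2)*(-3))*0 - 9) = 6*(-4*(-3)*0 - 9) = 6*(12*0 - 9) = 6*(0 - 9) = 6*(-9) = -54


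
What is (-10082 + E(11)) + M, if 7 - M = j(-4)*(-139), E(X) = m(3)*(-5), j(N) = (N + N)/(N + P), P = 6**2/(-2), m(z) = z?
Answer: -110434/11 ≈ -10039.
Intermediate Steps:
P = -18 (P = 36*(-1/2) = -18)
j(N) = 2*N/(-18 + N) (j(N) = (N + N)/(N - 18) = (2*N)/(-18 + N) = 2*N/(-18 + N))
E(X) = -15 (E(X) = 3*(-5) = -15)
M = 633/11 (M = 7 - 2*(-4)/(-18 - 4)*(-139) = 7 - 2*(-4)/(-22)*(-139) = 7 - 2*(-4)*(-1/22)*(-139) = 7 - 4*(-139)/11 = 7 - 1*(-556/11) = 7 + 556/11 = 633/11 ≈ 57.545)
(-10082 + E(11)) + M = (-10082 - 15) + 633/11 = -10097 + 633/11 = -110434/11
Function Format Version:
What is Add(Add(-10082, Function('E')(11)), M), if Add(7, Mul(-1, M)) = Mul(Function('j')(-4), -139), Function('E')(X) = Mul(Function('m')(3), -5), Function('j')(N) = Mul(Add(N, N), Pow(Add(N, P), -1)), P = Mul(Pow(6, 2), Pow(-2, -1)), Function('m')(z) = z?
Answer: Rational(-110434, 11) ≈ -10039.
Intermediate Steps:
P = -18 (P = Mul(36, Rational(-1, 2)) = -18)
Function('j')(N) = Mul(2, N, Pow(Add(-18, N), -1)) (Function('j')(N) = Mul(Add(N, N), Pow(Add(N, -18), -1)) = Mul(Mul(2, N), Pow(Add(-18, N), -1)) = Mul(2, N, Pow(Add(-18, N), -1)))
Function('E')(X) = -15 (Function('E')(X) = Mul(3, -5) = -15)
M = Rational(633, 11) (M = Add(7, Mul(-1, Mul(Mul(2, -4, Pow(Add(-18, -4), -1)), -139))) = Add(7, Mul(-1, Mul(Mul(2, -4, Pow(-22, -1)), -139))) = Add(7, Mul(-1, Mul(Mul(2, -4, Rational(-1, 22)), -139))) = Add(7, Mul(-1, Mul(Rational(4, 11), -139))) = Add(7, Mul(-1, Rational(-556, 11))) = Add(7, Rational(556, 11)) = Rational(633, 11) ≈ 57.545)
Add(Add(-10082, Function('E')(11)), M) = Add(Add(-10082, -15), Rational(633, 11)) = Add(-10097, Rational(633, 11)) = Rational(-110434, 11)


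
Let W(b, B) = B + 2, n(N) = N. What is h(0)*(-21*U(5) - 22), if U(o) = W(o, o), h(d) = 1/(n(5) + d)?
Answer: -169/5 ≈ -33.800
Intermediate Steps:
W(b, B) = 2 + B
h(d) = 1/(5 + d)
U(o) = 2 + o
h(0)*(-21*U(5) - 22) = (-21*(2 + 5) - 22)/(5 + 0) = (-21*7 - 22)/5 = (-147 - 22)/5 = (⅕)*(-169) = -169/5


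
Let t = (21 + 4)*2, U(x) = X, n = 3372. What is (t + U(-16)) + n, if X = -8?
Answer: 3414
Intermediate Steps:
U(x) = -8
t = 50 (t = 25*2 = 50)
(t + U(-16)) + n = (50 - 8) + 3372 = 42 + 3372 = 3414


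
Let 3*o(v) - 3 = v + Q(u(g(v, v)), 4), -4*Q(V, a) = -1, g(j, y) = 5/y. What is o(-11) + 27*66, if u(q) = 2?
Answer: 21353/12 ≈ 1779.4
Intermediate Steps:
Q(V, a) = ¼ (Q(V, a) = -¼*(-1) = ¼)
o(v) = 13/12 + v/3 (o(v) = 1 + (v + ¼)/3 = 1 + (¼ + v)/3 = 1 + (1/12 + v/3) = 13/12 + v/3)
o(-11) + 27*66 = (13/12 + (⅓)*(-11)) + 27*66 = (13/12 - 11/3) + 1782 = -31/12 + 1782 = 21353/12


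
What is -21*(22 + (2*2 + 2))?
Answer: -588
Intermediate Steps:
-21*(22 + (2*2 + 2)) = -21*(22 + (4 + 2)) = -21*(22 + 6) = -21*28 = -588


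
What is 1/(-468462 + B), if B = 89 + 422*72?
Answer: -1/437989 ≈ -2.2832e-6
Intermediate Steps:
B = 30473 (B = 89 + 30384 = 30473)
1/(-468462 + B) = 1/(-468462 + 30473) = 1/(-437989) = -1/437989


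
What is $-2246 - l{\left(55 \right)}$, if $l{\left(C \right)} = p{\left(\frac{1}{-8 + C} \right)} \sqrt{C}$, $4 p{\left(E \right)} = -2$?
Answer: $-2246 + \frac{\sqrt{55}}{2} \approx -2242.3$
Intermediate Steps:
$p{\left(E \right)} = - \frac{1}{2}$ ($p{\left(E \right)} = \frac{1}{4} \left(-2\right) = - \frac{1}{2}$)
$l{\left(C \right)} = - \frac{\sqrt{C}}{2}$
$-2246 - l{\left(55 \right)} = -2246 - - \frac{\sqrt{55}}{2} = -2246 + \frac{\sqrt{55}}{2}$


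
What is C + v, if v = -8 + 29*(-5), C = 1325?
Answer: 1172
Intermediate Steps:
v = -153 (v = -8 - 145 = -153)
C + v = 1325 - 153 = 1172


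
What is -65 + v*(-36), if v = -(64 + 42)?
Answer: 3751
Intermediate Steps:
v = -106 (v = -1*106 = -106)
-65 + v*(-36) = -65 - 106*(-36) = -65 + 3816 = 3751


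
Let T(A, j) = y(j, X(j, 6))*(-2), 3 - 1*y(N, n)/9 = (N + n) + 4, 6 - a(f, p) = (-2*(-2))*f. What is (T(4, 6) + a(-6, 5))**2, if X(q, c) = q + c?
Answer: 138384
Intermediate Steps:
X(q, c) = c + q
a(f, p) = 6 - 4*f (a(f, p) = 6 - (-2*(-2))*f = 6 - 4*f)
y(N, n) = -9 - 9*N - 9*n (y(N, n) = 27 - 9*((N + n) + 4) = 27 - 9*(4 + N + n) = 27 + (-36 - 9*N - 9*n) = -9 - 9*N - 9*n)
T(A, j) = 126 + 36*j (T(A, j) = (-9 - 9*j - 9*(6 + j))*(-2) = (-9 - 9*j + (-54 - 9*j))*(-2) = (-63 - 18*j)*(-2) = 126 + 36*j)
(T(4, 6) + a(-6, 5))**2 = ((126 + 36*6) + (6 - 4*(-6)))**2 = ((126 + 216) + (6 + 24))**2 = (342 + 30)**2 = 372**2 = 138384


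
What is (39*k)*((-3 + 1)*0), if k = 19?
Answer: 0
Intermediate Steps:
(39*k)*((-3 + 1)*0) = (39*19)*((-3 + 1)*0) = 741*(-2*0) = 741*0 = 0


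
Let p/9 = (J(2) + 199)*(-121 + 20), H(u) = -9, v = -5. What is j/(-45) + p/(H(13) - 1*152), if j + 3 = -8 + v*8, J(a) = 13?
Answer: 2893357/2415 ≈ 1198.1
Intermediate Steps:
p = -192708 (p = 9*((13 + 199)*(-121 + 20)) = 9*(212*(-101)) = 9*(-21412) = -192708)
j = -51 (j = -3 + (-8 - 5*8) = -3 + (-8 - 40) = -3 - 48 = -51)
j/(-45) + p/(H(13) - 1*152) = -51/(-45) - 192708/(-9 - 1*152) = -51*(-1/45) - 192708/(-9 - 152) = 17/15 - 192708/(-161) = 17/15 - 192708*(-1/161) = 17/15 + 192708/161 = 2893357/2415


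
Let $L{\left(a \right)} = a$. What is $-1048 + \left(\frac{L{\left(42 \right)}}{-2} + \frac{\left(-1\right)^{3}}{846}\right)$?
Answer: $- \frac{904375}{846} \approx -1069.0$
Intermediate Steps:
$-1048 + \left(\frac{L{\left(42 \right)}}{-2} + \frac{\left(-1\right)^{3}}{846}\right) = -1048 + \left(\frac{42}{-2} + \frac{\left(-1\right)^{3}}{846}\right) = -1048 + \left(42 \left(- \frac{1}{2}\right) - \frac{1}{846}\right) = -1048 - \frac{17767}{846} = - \frac{904375}{846}$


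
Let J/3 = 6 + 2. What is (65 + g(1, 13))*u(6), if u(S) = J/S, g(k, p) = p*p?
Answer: 936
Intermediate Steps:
J = 24 (J = 3*(6 + 2) = 3*8 = 24)
g(k, p) = p**2
u(S) = 24/S
(65 + g(1, 13))*u(6) = (65 + 13**2)*(24/6) = (65 + 169)*(24*(1/6)) = 234*4 = 936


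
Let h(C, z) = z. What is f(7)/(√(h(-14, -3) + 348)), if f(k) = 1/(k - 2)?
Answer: √345/1725 ≈ 0.010768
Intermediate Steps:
f(k) = 1/(-2 + k)
f(7)/(√(h(-14, -3) + 348)) = 1/((-2 + 7)*(√(-3 + 348))) = 1/(5*(√345)) = (√345/345)/5 = √345/1725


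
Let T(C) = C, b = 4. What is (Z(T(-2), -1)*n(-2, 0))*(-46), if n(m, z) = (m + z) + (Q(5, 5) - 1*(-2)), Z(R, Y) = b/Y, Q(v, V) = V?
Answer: 920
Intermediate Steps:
Z(R, Y) = 4/Y
n(m, z) = 7 + m + z (n(m, z) = (m + z) + (5 - 1*(-2)) = (m + z) + (5 + 2) = (m + z) + 7 = 7 + m + z)
(Z(T(-2), -1)*n(-2, 0))*(-46) = ((4/(-1))*(7 - 2 + 0))*(-46) = ((4*(-1))*5)*(-46) = -4*5*(-46) = -20*(-46) = 920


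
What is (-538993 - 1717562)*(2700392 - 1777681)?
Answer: -2082148120605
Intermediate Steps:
(-538993 - 1717562)*(2700392 - 1777681) = -2256555*922711 = -2082148120605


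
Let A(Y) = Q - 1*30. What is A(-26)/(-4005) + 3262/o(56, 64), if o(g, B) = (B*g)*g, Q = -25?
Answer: 344329/11483136 ≈ 0.029986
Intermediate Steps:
A(Y) = -55 (A(Y) = -25 - 1*30 = -25 - 30 = -55)
o(g, B) = B*g²
A(-26)/(-4005) + 3262/o(56, 64) = -55/(-4005) + 3262/((64*56²)) = -55*(-1/4005) + 3262/((64*3136)) = 11/801 + 3262/200704 = 11/801 + 3262*(1/200704) = 11/801 + 233/14336 = 344329/11483136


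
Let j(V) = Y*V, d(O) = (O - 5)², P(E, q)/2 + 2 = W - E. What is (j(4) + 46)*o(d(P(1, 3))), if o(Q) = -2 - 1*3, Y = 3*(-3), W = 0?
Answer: -50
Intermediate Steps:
Y = -9
P(E, q) = -4 - 2*E (P(E, q) = -4 + 2*(0 - E) = -4 + 2*(-E) = -4 - 2*E)
d(O) = (-5 + O)²
j(V) = -9*V
o(Q) = -5 (o(Q) = -2 - 3 = -5)
(j(4) + 46)*o(d(P(1, 3))) = (-9*4 + 46)*(-5) = (-36 + 46)*(-5) = 10*(-5) = -50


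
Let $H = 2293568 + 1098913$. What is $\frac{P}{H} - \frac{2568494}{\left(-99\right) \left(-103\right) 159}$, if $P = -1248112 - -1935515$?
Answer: $- \frac{2533021599815}{1833435824121} \approx -1.3816$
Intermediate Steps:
$H = 3392481$
$P = 687403$ ($P = -1248112 + 1935515 = 687403$)
$\frac{P}{H} - \frac{2568494}{\left(-99\right) \left(-103\right) 159} = \frac{687403}{3392481} - \frac{2568494}{\left(-99\right) \left(-103\right) 159} = 687403 \cdot \frac{1}{3392481} - \frac{2568494}{10197 \cdot 159} = \frac{687403}{3392481} - \frac{2568494}{1621323} = - \frac{2533021599815}{1833435824121}$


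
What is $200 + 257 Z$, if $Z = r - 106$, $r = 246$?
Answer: $36180$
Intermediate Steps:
$Z = 140$ ($Z = 246 - 106 = 140$)
$200 + 257 Z = 200 + 257 \cdot 140 = 200 + 35980 = 36180$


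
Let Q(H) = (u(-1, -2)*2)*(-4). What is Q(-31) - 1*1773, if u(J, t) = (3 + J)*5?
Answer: -1853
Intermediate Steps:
u(J, t) = 15 + 5*J
Q(H) = -80 (Q(H) = ((15 + 5*(-1))*2)*(-4) = ((15 - 5)*2)*(-4) = (10*2)*(-4) = 20*(-4) = -80)
Q(-31) - 1*1773 = -80 - 1*1773 = -80 - 1773 = -1853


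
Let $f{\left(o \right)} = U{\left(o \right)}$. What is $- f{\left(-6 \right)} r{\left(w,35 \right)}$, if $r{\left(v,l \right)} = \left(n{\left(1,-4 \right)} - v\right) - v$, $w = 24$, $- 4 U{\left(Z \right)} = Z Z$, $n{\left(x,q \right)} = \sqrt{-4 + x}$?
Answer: $-432 + 9 i \sqrt{3} \approx -432.0 + 15.588 i$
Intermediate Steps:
$U{\left(Z \right)} = - \frac{Z^{2}}{4}$ ($U{\left(Z \right)} = - \frac{Z Z}{4} = - \frac{Z^{2}}{4}$)
$f{\left(o \right)} = - \frac{o^{2}}{4}$
$r{\left(v,l \right)} = - 2 v + i \sqrt{3}$ ($r{\left(v,l \right)} = \left(\sqrt{-4 + 1} - v\right) - v = \left(\sqrt{-3} - v\right) - v = \left(i \sqrt{3} - v\right) - v = \left(- v + i \sqrt{3}\right) - v = - 2 v + i \sqrt{3}$)
$- f{\left(-6 \right)} r{\left(w,35 \right)} = - - \frac{\left(-6\right)^{2}}{4} \left(\left(-2\right) 24 + i \sqrt{3}\right) = - \left(- \frac{1}{4}\right) 36 \left(-48 + i \sqrt{3}\right) = - \left(-9\right) \left(-48 + i \sqrt{3}\right) = - (432 - 9 i \sqrt{3}) = -432 + 9 i \sqrt{3}$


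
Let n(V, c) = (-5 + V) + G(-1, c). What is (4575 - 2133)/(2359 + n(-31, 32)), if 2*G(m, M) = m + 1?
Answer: 2442/2323 ≈ 1.0512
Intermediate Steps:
G(m, M) = ½ + m/2 (G(m, M) = (m + 1)/2 = (1 + m)/2 = ½ + m/2)
n(V, c) = -5 + V (n(V, c) = (-5 + V) + (½ + (½)*(-1)) = (-5 + V) + (½ - ½) = (-5 + V) + 0 = -5 + V)
(4575 - 2133)/(2359 + n(-31, 32)) = (4575 - 2133)/(2359 + (-5 - 31)) = 2442/(2359 - 36) = 2442/2323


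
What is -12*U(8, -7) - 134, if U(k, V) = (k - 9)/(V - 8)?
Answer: -674/5 ≈ -134.80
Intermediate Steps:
U(k, V) = (-9 + k)/(-8 + V)
-12*U(8, -7) - 134 = -12*(-9 + 8)/(-8 - 7) - 134 = -12*(-1)/(-15) - 134 = -(-4)*(-1)/5 - 134 = -12*1/15 - 134 = -⅘ - 134 = -674/5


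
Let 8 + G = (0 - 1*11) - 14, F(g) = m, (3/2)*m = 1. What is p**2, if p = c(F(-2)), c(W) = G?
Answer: 1089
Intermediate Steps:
m = 2/3 (m = (2/3)*1 = 2/3 ≈ 0.66667)
F(g) = 2/3
G = -33 (G = -8 + ((0 - 1*11) - 14) = -8 + ((0 - 11) - 14) = -8 + (-11 - 14) = -8 - 25 = -33)
c(W) = -33
p = -33
p**2 = (-33)**2 = 1089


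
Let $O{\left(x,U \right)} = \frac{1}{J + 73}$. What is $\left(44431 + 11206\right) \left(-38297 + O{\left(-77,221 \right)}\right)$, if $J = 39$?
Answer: $- \frac{238641725531}{112} \approx -2.1307 \cdot 10^{9}$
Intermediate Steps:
$O{\left(x,U \right)} = \frac{1}{112}$ ($O{\left(x,U \right)} = \frac{1}{39 + 73} = \frac{1}{112}$)
$\left(44431 + 11206\right) \left(-38297 + O{\left(-77,221 \right)}\right) = \left(44431 + 11206\right) \left(-38297 + \frac{1}{112}\right) = 55637 \left(- \frac{4289263}{112}\right) = - \frac{238641725531}{112}$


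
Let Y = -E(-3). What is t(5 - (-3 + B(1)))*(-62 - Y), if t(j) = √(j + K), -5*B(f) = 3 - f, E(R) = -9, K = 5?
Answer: -71*√335/5 ≈ -259.90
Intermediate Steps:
B(f) = -⅗ + f/5 (B(f) = -(3 - f)/5 = -⅗ + f/5)
Y = 9 (Y = -1*(-9) = 9)
t(j) = √(5 + j) (t(j) = √(j + 5) = √(5 + j))
t(5 - (-3 + B(1)))*(-62 - Y) = √(5 + (5 - (-3 + (-⅗ + (⅕)*1))))*(-62 - 1*9) = √(5 + (5 - (-3 + (-⅗ + ⅕))))*(-62 - 9) = √(5 + (5 - (-3 - ⅖)))*(-71) = √(5 + (5 - 1*(-17/5)))*(-71) = √(5 + (5 + 17/5))*(-71) = √(5 + 42/5)*(-71) = √(67/5)*(-71) = (√335/5)*(-71) = -71*√335/5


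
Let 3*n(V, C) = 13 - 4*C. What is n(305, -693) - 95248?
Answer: -282959/3 ≈ -94320.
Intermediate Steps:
n(V, C) = 13/3 - 4*C/3 (n(V, C) = (13 - 4*C)/3 = 13/3 - 4*C/3)
n(305, -693) - 95248 = (13/3 - 4/3*(-693)) - 95248 = (13/3 + 924) - 95248 = 2785/3 - 95248 = -282959/3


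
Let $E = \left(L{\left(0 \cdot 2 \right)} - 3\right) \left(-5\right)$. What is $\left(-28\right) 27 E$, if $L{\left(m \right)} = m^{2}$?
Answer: $-11340$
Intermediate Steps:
$E = 15$ ($E = \left(\left(0 \cdot 2\right)^{2} - 3\right) \left(-5\right) = \left(0^{2} - 3\right) \left(-5\right) = \left(0 - 3\right) \left(-5\right) = \left(-3\right) \left(-5\right) = 15$)
$\left(-28\right) 27 E = \left(-28\right) 27 \cdot 15 = \left(-756\right) 15 = -11340$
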